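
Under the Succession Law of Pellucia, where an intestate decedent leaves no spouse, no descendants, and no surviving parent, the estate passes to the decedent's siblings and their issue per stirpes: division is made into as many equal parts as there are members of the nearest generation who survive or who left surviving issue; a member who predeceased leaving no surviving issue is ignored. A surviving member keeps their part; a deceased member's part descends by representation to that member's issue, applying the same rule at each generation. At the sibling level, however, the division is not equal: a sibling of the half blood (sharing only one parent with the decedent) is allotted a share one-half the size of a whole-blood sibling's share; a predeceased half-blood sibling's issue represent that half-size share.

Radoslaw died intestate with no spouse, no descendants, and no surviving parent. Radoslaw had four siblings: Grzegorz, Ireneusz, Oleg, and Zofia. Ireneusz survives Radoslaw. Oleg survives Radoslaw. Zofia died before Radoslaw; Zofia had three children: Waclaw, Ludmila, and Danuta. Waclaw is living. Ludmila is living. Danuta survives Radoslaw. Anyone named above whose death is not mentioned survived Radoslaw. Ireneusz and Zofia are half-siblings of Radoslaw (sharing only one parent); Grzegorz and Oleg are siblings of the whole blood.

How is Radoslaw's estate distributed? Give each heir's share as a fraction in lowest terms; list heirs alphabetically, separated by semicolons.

No spouse, descendants, or parent survives, so the estate passes to Radoslaw's siblings per stirpes.
Half-blood siblings count for one-half the weight of whole-blood siblings at the initial division.
Dividing 1 in proportion to weights (total weight 3): Grzegorz (weight 1) → 1/3; Ireneusz (weight 1/2) → 1/6; Oleg (weight 1) → 1/3; Zofia (weight 1/2) → 1/6.
Grzegorz is living and takes 1/3.
Ireneusz is living and takes 1/6.
Oleg is living and takes 1/3.
Zofia predeceased; the 1/6 allotted to Zofia's branch passes to Zofia's issue by representation.
The 1/6 is divided into 3 equal shares of 1/18 among Waclaw, Ludmila, Danuta.
Waclaw is living and takes 1/18.
Ludmila is living and takes 1/18.
Danuta is living and takes 1/18.

Danuta 1/18; Grzegorz 1/3; Ireneusz 1/6; Ludmila 1/18; Oleg 1/3; Waclaw 1/18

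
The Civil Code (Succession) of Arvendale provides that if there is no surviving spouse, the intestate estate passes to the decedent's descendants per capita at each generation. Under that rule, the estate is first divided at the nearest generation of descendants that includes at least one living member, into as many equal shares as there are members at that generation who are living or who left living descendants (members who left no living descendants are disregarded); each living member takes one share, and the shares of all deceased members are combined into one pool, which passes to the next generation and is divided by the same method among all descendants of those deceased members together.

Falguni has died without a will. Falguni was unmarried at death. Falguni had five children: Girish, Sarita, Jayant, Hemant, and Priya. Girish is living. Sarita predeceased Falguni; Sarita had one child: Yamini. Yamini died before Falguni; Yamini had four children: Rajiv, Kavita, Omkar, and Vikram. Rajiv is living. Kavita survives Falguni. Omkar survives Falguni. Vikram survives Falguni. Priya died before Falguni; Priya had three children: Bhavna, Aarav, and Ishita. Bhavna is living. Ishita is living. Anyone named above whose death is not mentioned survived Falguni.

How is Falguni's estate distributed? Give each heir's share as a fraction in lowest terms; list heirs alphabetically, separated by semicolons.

Aarav 1/10; Bhavna 1/10; Girish 1/5; Hemant 1/5; Ishita 1/10; Jayant 1/5; Kavita 1/40; Omkar 1/40; Rajiv 1/40; Vikram 1/40

There is no surviving spouse, so the entire estate passes to Falguni's descendants per capita at each generation.
At generation 1 (Girish, Sarita, Jayant, Hemant, Priya) there are 5 shares of (1)/5 = 1/5 each.
Living: Girish, Jayant, and Hemant — each takes 1/5.
Deceased: Sarita and Priya. Their combined 2/5 is pooled and carried to generation 2.
At generation 2 (Yamini, Bhavna, Aarav, Ishita) there are 4 shares of (2/5)/4 = 1/10 each.
Living: Bhavna, Aarav, and Ishita — each takes 1/10.
Deceased: Yamini. That 1/10 share is carried to generation 3.
At generation 3 (Rajiv, Kavita, Omkar, Vikram) there are 4 shares of (1/10)/4 = 1/40 each.
Living: Rajiv, Kavita, Omkar, and Vikram — each takes 1/40.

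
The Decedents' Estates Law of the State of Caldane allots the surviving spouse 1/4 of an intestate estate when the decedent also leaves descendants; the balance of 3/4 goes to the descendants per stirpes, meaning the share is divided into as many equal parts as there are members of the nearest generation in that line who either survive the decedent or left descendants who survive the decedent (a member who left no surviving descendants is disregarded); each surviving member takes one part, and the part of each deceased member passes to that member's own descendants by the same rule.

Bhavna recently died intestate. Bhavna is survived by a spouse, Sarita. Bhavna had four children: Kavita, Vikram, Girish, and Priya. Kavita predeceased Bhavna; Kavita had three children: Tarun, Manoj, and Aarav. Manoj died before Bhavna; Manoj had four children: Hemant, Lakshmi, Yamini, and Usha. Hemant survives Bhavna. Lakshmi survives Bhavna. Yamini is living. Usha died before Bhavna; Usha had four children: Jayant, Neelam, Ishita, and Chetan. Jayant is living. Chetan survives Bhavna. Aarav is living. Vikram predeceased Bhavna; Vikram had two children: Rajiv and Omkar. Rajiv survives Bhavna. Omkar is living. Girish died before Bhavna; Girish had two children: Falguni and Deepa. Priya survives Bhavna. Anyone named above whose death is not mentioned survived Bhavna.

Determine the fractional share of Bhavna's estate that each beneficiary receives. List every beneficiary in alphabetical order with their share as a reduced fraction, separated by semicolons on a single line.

Aarav 1/16; Chetan 1/256; Deepa 3/32; Falguni 3/32; Hemant 1/64; Ishita 1/256; Jayant 1/256; Lakshmi 1/64; Neelam 1/256; Omkar 3/32; Priya 3/16; Rajiv 3/32; Sarita 1/4; Tarun 1/16; Yamini 1/64

Sarita, as surviving spouse, takes 1/4.
The remaining 3/4 passes to Bhavna's descendants per stirpes.
The 3/4 is divided into 4 equal shares of 3/16 among Kavita, Vikram, Girish, Priya.
Kavita predeceased; the 3/16 allotted to Kavita's branch passes to Kavita's issue by representation.
The 3/16 is divided into 3 equal shares of 1/16 among Tarun, Manoj, Aarav.
Tarun is living and takes 1/16.
Manoj predeceased; the 1/16 allotted to Manoj's branch passes to Manoj's issue by representation.
The 1/16 is divided into 4 equal shares of 1/64 among Hemant, Lakshmi, Yamini, Usha.
Hemant is living and takes 1/64.
Lakshmi is living and takes 1/64.
Yamini is living and takes 1/64.
Usha predeceased; the 1/64 allotted to Usha's branch passes to Usha's issue by representation.
The 1/64 is divided into 4 equal shares of 1/256 among Jayant, Neelam, Ishita, Chetan.
Jayant is living and takes 1/256.
Neelam is living and takes 1/256.
Ishita is living and takes 1/256.
Chetan is living and takes 1/256.
Aarav is living and takes 1/16.
Vikram predeceased; the 3/16 allotted to Vikram's branch passes to Vikram's issue by representation.
The 3/16 is divided into 2 equal shares of 3/32 among Rajiv, Omkar.
Rajiv is living and takes 3/32.
Omkar is living and takes 3/32.
Girish predeceased; the 3/16 allotted to Girish's branch passes to Girish's issue by representation.
The 3/16 is divided into 2 equal shares of 3/32 among Falguni, Deepa.
Falguni is living and takes 3/32.
Deepa is living and takes 3/32.
Priya is living and takes 3/16.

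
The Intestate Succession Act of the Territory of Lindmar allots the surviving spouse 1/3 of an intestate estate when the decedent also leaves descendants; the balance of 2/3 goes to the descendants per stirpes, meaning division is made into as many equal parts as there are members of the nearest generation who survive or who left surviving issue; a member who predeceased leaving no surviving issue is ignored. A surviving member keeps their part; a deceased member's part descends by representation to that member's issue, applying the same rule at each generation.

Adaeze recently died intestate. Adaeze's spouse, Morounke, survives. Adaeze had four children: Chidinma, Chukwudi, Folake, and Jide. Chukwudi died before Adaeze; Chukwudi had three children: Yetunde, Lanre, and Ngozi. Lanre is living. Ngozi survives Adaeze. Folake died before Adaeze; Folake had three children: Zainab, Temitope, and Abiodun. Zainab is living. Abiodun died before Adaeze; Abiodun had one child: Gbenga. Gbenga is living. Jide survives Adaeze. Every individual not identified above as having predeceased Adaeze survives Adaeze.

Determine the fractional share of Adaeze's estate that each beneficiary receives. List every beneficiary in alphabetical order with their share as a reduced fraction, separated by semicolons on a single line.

Chidinma 1/6; Gbenga 1/18; Jide 1/6; Lanre 1/18; Morounke 1/3; Ngozi 1/18; Temitope 1/18; Yetunde 1/18; Zainab 1/18

Morounke, as surviving spouse, takes 1/3.
The remaining 2/3 passes to Adaeze's descendants per stirpes.
The 2/3 is divided into 4 equal shares of 1/6 among Chidinma, Chukwudi, Folake, Jide.
Chidinma is living and takes 1/6.
Chukwudi predeceased; the 1/6 allotted to Chukwudi's branch passes to Chukwudi's issue by representation.
The 1/6 is divided into 3 equal shares of 1/18 among Yetunde, Lanre, Ngozi.
Yetunde is living and takes 1/18.
Lanre is living and takes 1/18.
Ngozi is living and takes 1/18.
Folake predeceased; the 1/6 allotted to Folake's branch passes to Folake's issue by representation.
The 1/6 is divided into 3 equal shares of 1/18 among Zainab, Temitope, Abiodun.
Zainab is living and takes 1/18.
Temitope is living and takes 1/18.
Abiodun predeceased; the 1/18 allotted to Abiodun's branch passes to Abiodun's issue by representation.
Gbenga is the sole taker at this level and receives the full 1/18.
Jide is living and takes 1/6.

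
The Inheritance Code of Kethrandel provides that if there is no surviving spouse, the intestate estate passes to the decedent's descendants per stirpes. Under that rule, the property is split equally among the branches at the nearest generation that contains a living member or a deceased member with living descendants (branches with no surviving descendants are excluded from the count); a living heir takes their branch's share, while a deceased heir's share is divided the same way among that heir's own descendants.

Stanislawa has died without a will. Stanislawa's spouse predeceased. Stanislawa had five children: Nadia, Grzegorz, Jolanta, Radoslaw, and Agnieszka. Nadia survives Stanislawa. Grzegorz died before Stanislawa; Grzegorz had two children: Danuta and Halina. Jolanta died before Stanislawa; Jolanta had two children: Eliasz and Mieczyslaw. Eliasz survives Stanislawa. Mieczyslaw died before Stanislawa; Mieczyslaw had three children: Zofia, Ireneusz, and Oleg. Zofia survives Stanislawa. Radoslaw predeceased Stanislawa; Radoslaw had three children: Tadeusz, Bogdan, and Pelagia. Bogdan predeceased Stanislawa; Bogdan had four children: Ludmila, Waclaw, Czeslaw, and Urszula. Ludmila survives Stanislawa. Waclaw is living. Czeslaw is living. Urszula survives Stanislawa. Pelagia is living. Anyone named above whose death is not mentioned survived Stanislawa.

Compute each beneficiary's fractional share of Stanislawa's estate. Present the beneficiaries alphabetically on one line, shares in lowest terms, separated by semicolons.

There is no surviving spouse, so the entire estate passes to Stanislawa's descendants per stirpes.
The estate is divided into 5 equal shares of 1/5 among Nadia, Grzegorz, Jolanta, Radoslaw, Agnieszka.
Nadia is living and takes 1/5.
Grzegorz predeceased; the 1/5 allotted to Grzegorz's branch passes to Grzegorz's issue by representation.
The 1/5 is divided into 2 equal shares of 1/10 among Danuta, Halina.
Danuta is living and takes 1/10.
Halina is living and takes 1/10.
Jolanta predeceased; the 1/5 allotted to Jolanta's branch passes to Jolanta's issue by representation.
The 1/5 is divided into 2 equal shares of 1/10 among Eliasz, Mieczyslaw.
Eliasz is living and takes 1/10.
Mieczyslaw predeceased; the 1/10 allotted to Mieczyslaw's branch passes to Mieczyslaw's issue by representation.
The 1/10 is divided into 3 equal shares of 1/30 among Zofia, Ireneusz, Oleg.
Zofia is living and takes 1/30.
Ireneusz is living and takes 1/30.
Oleg is living and takes 1/30.
Radoslaw predeceased; the 1/5 allotted to Radoslaw's branch passes to Radoslaw's issue by representation.
The 1/5 is divided into 3 equal shares of 1/15 among Tadeusz, Bogdan, Pelagia.
Tadeusz is living and takes 1/15.
Bogdan predeceased; the 1/15 allotted to Bogdan's branch passes to Bogdan's issue by representation.
The 1/15 is divided into 4 equal shares of 1/60 among Ludmila, Waclaw, Czeslaw, Urszula.
Ludmila is living and takes 1/60.
Waclaw is living and takes 1/60.
Czeslaw is living and takes 1/60.
Urszula is living and takes 1/60.
Pelagia is living and takes 1/15.
Agnieszka is living and takes 1/5.

Agnieszka 1/5; Czeslaw 1/60; Danuta 1/10; Eliasz 1/10; Halina 1/10; Ireneusz 1/30; Ludmila 1/60; Nadia 1/5; Oleg 1/30; Pelagia 1/15; Tadeusz 1/15; Urszula 1/60; Waclaw 1/60; Zofia 1/30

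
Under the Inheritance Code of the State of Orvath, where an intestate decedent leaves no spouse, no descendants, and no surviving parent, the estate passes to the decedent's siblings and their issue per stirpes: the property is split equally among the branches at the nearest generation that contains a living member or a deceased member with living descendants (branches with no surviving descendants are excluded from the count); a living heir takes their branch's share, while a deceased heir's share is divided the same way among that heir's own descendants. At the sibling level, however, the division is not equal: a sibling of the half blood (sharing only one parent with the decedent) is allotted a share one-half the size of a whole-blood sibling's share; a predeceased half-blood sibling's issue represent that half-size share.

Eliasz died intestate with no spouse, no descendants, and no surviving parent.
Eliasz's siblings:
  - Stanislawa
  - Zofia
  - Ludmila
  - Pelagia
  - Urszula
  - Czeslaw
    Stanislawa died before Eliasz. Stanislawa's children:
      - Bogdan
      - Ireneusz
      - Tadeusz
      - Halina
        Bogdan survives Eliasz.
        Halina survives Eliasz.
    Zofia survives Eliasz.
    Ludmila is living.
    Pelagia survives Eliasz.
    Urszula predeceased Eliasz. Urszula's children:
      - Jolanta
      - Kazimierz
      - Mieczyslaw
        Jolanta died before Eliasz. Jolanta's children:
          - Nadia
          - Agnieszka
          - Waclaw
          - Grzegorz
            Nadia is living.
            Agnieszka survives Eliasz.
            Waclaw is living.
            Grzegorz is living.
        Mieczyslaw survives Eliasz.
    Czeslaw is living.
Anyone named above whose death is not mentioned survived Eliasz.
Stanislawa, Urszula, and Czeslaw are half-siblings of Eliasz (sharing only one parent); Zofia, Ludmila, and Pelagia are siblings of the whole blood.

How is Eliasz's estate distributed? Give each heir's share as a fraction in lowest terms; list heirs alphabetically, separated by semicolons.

Agnieszka 1/108; Bogdan 1/36; Czeslaw 1/9; Grzegorz 1/108; Halina 1/36; Ireneusz 1/36; Kazimierz 1/27; Ludmila 2/9; Mieczyslaw 1/27; Nadia 1/108; Pelagia 2/9; Tadeusz 1/36; Waclaw 1/108; Zofia 2/9

No spouse, descendants, or parent survives, so the estate passes to Eliasz's siblings per stirpes.
Half-blood siblings count for one-half the weight of whole-blood siblings at the initial division.
Dividing 1 in proportion to weights (total weight 9/2): Stanislawa (weight 1/2) → 1/9; Zofia (weight 1) → 2/9; Ludmila (weight 1) → 2/9; Pelagia (weight 1) → 2/9; Urszula (weight 1/2) → 1/9; Czeslaw (weight 1/2) → 1/9.
Stanislawa predeceased; the 1/9 allotted to Stanislawa's branch passes to Stanislawa's issue by representation.
The 1/9 is divided into 4 equal shares of 1/36 among Bogdan, Ireneusz, Tadeusz, Halina.
Bogdan is living and takes 1/36.
Ireneusz is living and takes 1/36.
Tadeusz is living and takes 1/36.
Halina is living and takes 1/36.
Zofia is living and takes 2/9.
Ludmila is living and takes 2/9.
Pelagia is living and takes 2/9.
Urszula predeceased; the 1/9 allotted to Urszula's branch passes to Urszula's issue by representation.
The 1/9 is divided into 3 equal shares of 1/27 among Jolanta, Kazimierz, Mieczyslaw.
Jolanta predeceased; the 1/27 allotted to Jolanta's branch passes to Jolanta's issue by representation.
The 1/27 is divided into 4 equal shares of 1/108 among Nadia, Agnieszka, Waclaw, Grzegorz.
Nadia is living and takes 1/108.
Agnieszka is living and takes 1/108.
Waclaw is living and takes 1/108.
Grzegorz is living and takes 1/108.
Kazimierz is living and takes 1/27.
Mieczyslaw is living and takes 1/27.
Czeslaw is living and takes 1/9.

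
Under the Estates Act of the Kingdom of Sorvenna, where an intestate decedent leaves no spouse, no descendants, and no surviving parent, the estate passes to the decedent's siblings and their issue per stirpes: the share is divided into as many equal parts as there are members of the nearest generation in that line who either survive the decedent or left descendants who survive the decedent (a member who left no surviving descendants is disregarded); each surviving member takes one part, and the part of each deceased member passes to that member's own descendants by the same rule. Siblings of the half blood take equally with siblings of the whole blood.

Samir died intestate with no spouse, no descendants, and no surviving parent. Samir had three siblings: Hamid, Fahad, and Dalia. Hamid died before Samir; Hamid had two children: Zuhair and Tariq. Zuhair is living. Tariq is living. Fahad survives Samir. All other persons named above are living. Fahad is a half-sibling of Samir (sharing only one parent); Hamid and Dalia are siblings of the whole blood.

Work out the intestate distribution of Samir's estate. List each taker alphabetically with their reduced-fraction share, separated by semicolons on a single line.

No spouse, descendants, or parent survives, so the estate passes to Samir's siblings per stirpes.
Half-blood and whole-blood siblings take equally under the stated rule.
The estate is divided into 3 equal shares of 1/3 among Hamid, Fahad, Dalia.
Hamid predeceased; the 1/3 allotted to Hamid's branch passes to Hamid's issue by representation.
The 1/3 is divided into 2 equal shares of 1/6 among Zuhair, Tariq.
Zuhair is living and takes 1/6.
Tariq is living and takes 1/6.
Fahad is living and takes 1/3.
Dalia is living and takes 1/3.

Dalia 1/3; Fahad 1/3; Tariq 1/6; Zuhair 1/6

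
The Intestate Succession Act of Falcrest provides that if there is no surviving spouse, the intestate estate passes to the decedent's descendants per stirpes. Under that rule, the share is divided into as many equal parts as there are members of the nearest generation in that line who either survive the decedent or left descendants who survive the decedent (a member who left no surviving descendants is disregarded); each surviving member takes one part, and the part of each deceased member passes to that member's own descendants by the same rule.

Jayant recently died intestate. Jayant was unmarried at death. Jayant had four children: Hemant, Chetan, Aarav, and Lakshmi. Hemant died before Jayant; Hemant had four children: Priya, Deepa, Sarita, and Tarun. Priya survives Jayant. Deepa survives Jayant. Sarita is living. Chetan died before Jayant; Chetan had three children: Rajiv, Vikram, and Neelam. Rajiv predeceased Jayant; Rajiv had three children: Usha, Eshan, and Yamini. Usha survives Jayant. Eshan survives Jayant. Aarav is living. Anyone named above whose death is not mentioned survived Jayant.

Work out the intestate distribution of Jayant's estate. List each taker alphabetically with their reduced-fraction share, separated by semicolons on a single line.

There is no surviving spouse, so the entire estate passes to Jayant's descendants per stirpes.
The estate is divided into 4 equal shares of 1/4 among Hemant, Chetan, Aarav, Lakshmi.
Hemant predeceased; the 1/4 allotted to Hemant's branch passes to Hemant's issue by representation.
The 1/4 is divided into 4 equal shares of 1/16 among Priya, Deepa, Sarita, Tarun.
Priya is living and takes 1/16.
Deepa is living and takes 1/16.
Sarita is living and takes 1/16.
Tarun is living and takes 1/16.
Chetan predeceased; the 1/4 allotted to Chetan's branch passes to Chetan's issue by representation.
The 1/4 is divided into 3 equal shares of 1/12 among Rajiv, Vikram, Neelam.
Rajiv predeceased; the 1/12 allotted to Rajiv's branch passes to Rajiv's issue by representation.
The 1/12 is divided into 3 equal shares of 1/36 among Usha, Eshan, Yamini.
Usha is living and takes 1/36.
Eshan is living and takes 1/36.
Yamini is living and takes 1/36.
Vikram is living and takes 1/12.
Neelam is living and takes 1/12.
Aarav is living and takes 1/4.
Lakshmi is living and takes 1/4.

Aarav 1/4; Deepa 1/16; Eshan 1/36; Lakshmi 1/4; Neelam 1/12; Priya 1/16; Sarita 1/16; Tarun 1/16; Usha 1/36; Vikram 1/12; Yamini 1/36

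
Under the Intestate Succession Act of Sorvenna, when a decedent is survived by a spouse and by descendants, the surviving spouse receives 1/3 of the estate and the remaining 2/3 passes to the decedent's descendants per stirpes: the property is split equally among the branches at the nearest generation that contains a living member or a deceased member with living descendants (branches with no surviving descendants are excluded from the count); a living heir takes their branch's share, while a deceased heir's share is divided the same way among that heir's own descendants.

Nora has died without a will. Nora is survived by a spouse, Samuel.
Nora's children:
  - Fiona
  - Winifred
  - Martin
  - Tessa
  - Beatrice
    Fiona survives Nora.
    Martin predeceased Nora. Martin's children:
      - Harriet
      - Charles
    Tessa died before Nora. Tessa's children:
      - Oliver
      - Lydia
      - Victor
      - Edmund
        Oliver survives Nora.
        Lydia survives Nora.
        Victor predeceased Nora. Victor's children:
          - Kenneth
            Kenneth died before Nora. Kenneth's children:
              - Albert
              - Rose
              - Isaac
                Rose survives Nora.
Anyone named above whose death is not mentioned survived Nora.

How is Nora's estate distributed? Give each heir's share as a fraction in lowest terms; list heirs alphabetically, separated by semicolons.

Samuel, as surviving spouse, takes 1/3.
The remaining 2/3 passes to Nora's descendants per stirpes.
The 2/3 is divided into 5 equal shares of 2/15 among Fiona, Winifred, Martin, Tessa, Beatrice.
Fiona is living and takes 2/15.
Winifred is living and takes 2/15.
Martin predeceased; the 2/15 allotted to Martin's branch passes to Martin's issue by representation.
The 2/15 is divided into 2 equal shares of 1/15 among Harriet, Charles.
Harriet is living and takes 1/15.
Charles is living and takes 1/15.
Tessa predeceased; the 2/15 allotted to Tessa's branch passes to Tessa's issue by representation.
The 2/15 is divided into 4 equal shares of 1/30 among Oliver, Lydia, Victor, Edmund.
Oliver is living and takes 1/30.
Lydia is living and takes 1/30.
Victor predeceased; the 1/30 allotted to Victor's branch passes to Victor's issue by representation.
Kenneth's line is the sole branch at this level, so the full 1/30 passes to Kenneth's issue by representation.
The 1/30 is divided into 3 equal shares of 1/90 among Albert, Rose, Isaac.
Albert is living and takes 1/90.
Rose is living and takes 1/90.
Isaac is living and takes 1/90.
Edmund is living and takes 1/30.
Beatrice is living and takes 2/15.

Albert 1/90; Beatrice 2/15; Charles 1/15; Edmund 1/30; Fiona 2/15; Harriet 1/15; Isaac 1/90; Lydia 1/30; Oliver 1/30; Rose 1/90; Samuel 1/3; Winifred 2/15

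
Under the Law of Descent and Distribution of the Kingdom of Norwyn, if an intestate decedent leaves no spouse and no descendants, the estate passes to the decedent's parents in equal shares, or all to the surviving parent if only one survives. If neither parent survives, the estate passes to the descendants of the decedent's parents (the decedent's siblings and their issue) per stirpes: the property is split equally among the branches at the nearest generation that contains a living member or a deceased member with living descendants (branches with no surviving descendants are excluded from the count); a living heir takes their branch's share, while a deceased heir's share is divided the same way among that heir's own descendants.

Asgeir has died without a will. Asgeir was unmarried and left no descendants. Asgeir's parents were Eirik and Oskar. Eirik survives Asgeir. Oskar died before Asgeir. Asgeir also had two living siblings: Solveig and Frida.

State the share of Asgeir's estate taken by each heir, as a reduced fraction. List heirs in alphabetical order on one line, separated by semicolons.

Eirik 1

Only one parent, Eirik, survives, so Eirik takes the entire estate. The siblings take nothing because a surviving parent has priority.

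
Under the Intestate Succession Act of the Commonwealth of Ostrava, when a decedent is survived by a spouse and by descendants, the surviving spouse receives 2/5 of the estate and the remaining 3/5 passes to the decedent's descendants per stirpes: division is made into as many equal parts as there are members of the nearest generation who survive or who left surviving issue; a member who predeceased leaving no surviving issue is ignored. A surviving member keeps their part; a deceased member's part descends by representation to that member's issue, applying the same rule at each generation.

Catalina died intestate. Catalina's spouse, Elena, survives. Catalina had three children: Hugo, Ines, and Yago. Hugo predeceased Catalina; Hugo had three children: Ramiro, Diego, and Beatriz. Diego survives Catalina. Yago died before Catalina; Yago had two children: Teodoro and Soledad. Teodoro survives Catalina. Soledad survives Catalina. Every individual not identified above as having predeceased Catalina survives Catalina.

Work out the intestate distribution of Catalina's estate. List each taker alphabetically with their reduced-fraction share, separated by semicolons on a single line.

Beatriz 1/15; Diego 1/15; Elena 2/5; Ines 1/5; Ramiro 1/15; Soledad 1/10; Teodoro 1/10

Elena, as surviving spouse, takes 2/5.
The remaining 3/5 passes to Catalina's descendants per stirpes.
The 3/5 is divided into 3 equal shares of 1/5 among Hugo, Ines, Yago.
Hugo predeceased; the 1/5 allotted to Hugo's branch passes to Hugo's issue by representation.
The 1/5 is divided into 3 equal shares of 1/15 among Ramiro, Diego, Beatriz.
Ramiro is living and takes 1/15.
Diego is living and takes 1/15.
Beatriz is living and takes 1/15.
Ines is living and takes 1/5.
Yago predeceased; the 1/5 allotted to Yago's branch passes to Yago's issue by representation.
The 1/5 is divided into 2 equal shares of 1/10 among Teodoro, Soledad.
Teodoro is living and takes 1/10.
Soledad is living and takes 1/10.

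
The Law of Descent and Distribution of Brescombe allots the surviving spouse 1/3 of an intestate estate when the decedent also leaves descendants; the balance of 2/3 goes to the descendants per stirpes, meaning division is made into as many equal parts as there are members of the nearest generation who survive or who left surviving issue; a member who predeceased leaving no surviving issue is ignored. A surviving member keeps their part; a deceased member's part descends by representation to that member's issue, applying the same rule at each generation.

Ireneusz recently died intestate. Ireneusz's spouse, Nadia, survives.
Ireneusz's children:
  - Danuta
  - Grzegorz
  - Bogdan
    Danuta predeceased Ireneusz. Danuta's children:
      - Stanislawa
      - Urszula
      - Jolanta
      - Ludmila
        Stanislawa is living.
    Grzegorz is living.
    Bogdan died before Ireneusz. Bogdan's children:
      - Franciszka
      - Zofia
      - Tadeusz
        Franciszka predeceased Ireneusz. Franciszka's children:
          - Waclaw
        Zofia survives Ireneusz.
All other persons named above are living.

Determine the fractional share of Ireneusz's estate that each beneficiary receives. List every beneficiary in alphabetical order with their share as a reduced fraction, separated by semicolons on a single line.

Nadia, as surviving spouse, takes 1/3.
The remaining 2/3 passes to Ireneusz's descendants per stirpes.
The 2/3 is divided into 3 equal shares of 2/9 among Danuta, Grzegorz, Bogdan.
Danuta predeceased; the 2/9 allotted to Danuta's branch passes to Danuta's issue by representation.
The 2/9 is divided into 4 equal shares of 1/18 among Stanislawa, Urszula, Jolanta, Ludmila.
Stanislawa is living and takes 1/18.
Urszula is living and takes 1/18.
Jolanta is living and takes 1/18.
Ludmila is living and takes 1/18.
Grzegorz is living and takes 2/9.
Bogdan predeceased; the 2/9 allotted to Bogdan's branch passes to Bogdan's issue by representation.
The 2/9 is divided into 3 equal shares of 2/27 among Franciszka, Zofia, Tadeusz.
Franciszka predeceased; the 2/27 allotted to Franciszka's branch passes to Franciszka's issue by representation.
Waclaw is the sole taker at this level and receives the full 2/27.
Zofia is living and takes 2/27.
Tadeusz is living and takes 2/27.

Grzegorz 2/9; Jolanta 1/18; Ludmila 1/18; Nadia 1/3; Stanislawa 1/18; Tadeusz 2/27; Urszula 1/18; Waclaw 2/27; Zofia 2/27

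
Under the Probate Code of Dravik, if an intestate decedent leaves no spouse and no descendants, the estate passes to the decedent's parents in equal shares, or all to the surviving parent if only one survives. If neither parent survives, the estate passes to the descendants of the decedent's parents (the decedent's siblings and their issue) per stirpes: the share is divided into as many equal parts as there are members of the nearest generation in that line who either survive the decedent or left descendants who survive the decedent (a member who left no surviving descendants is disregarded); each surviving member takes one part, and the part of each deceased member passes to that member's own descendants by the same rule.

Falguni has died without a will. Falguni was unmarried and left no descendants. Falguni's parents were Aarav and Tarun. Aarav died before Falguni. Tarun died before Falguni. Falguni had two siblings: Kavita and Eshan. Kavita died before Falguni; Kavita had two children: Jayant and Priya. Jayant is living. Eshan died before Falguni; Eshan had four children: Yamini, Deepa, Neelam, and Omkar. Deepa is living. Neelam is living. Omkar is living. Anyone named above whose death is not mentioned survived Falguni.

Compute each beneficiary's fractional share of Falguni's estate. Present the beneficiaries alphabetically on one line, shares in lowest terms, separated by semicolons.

Deepa 1/8; Jayant 1/4; Neelam 1/8; Omkar 1/8; Priya 1/4; Yamini 1/8

Neither parent survives and there are no descendants, so the estate passes to Falguni's siblings and their issue per stirpes.
The estate is divided into 2 equal shares of 1/2 among Kavita, Eshan.
Kavita predeceased; the 1/2 allotted to Kavita's branch passes to Kavita's issue by representation.
The 1/2 is divided into 2 equal shares of 1/4 among Jayant, Priya.
Jayant is living and takes 1/4.
Priya is living and takes 1/4.
Eshan predeceased; the 1/2 allotted to Eshan's branch passes to Eshan's issue by representation.
The 1/2 is divided into 4 equal shares of 1/8 among Yamini, Deepa, Neelam, Omkar.
Yamini is living and takes 1/8.
Deepa is living and takes 1/8.
Neelam is living and takes 1/8.
Omkar is living and takes 1/8.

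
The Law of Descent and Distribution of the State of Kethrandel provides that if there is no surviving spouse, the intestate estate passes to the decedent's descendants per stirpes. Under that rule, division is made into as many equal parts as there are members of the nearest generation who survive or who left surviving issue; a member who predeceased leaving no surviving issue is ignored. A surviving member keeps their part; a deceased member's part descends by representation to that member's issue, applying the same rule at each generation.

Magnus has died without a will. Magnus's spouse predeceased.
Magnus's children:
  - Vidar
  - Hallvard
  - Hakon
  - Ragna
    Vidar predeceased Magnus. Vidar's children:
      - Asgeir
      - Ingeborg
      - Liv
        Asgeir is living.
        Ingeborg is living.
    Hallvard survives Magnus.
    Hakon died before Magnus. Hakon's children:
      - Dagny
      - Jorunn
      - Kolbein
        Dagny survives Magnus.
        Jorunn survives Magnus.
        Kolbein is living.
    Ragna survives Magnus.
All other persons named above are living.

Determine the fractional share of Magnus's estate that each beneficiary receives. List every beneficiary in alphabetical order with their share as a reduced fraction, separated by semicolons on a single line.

Asgeir 1/12; Dagny 1/12; Hallvard 1/4; Ingeborg 1/12; Jorunn 1/12; Kolbein 1/12; Liv 1/12; Ragna 1/4

There is no surviving spouse, so the entire estate passes to Magnus's descendants per stirpes.
The estate is divided into 4 equal shares of 1/4 among Vidar, Hallvard, Hakon, Ragna.
Vidar predeceased; the 1/4 allotted to Vidar's branch passes to Vidar's issue by representation.
The 1/4 is divided into 3 equal shares of 1/12 among Asgeir, Ingeborg, Liv.
Asgeir is living and takes 1/12.
Ingeborg is living and takes 1/12.
Liv is living and takes 1/12.
Hallvard is living and takes 1/4.
Hakon predeceased; the 1/4 allotted to Hakon's branch passes to Hakon's issue by representation.
The 1/4 is divided into 3 equal shares of 1/12 among Dagny, Jorunn, Kolbein.
Dagny is living and takes 1/12.
Jorunn is living and takes 1/12.
Kolbein is living and takes 1/12.
Ragna is living and takes 1/4.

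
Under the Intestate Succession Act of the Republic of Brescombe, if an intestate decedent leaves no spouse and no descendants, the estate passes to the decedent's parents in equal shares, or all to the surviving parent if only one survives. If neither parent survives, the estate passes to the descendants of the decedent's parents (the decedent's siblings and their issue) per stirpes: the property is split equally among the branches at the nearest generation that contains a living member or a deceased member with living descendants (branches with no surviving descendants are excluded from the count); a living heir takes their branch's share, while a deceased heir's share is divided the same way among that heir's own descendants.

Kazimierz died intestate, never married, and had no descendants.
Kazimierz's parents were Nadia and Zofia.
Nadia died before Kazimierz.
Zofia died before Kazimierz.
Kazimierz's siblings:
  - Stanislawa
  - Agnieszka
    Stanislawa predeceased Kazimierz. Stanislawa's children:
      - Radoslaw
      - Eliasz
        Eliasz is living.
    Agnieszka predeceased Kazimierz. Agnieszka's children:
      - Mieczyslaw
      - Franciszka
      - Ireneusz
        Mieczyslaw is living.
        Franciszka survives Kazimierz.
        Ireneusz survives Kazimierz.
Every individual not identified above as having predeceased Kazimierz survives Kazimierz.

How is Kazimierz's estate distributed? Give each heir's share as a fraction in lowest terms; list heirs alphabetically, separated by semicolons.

Eliasz 1/4; Franciszka 1/6; Ireneusz 1/6; Mieczyslaw 1/6; Radoslaw 1/4

Neither parent survives and there are no descendants, so the estate passes to Kazimierz's siblings and their issue per stirpes.
The estate is divided into 2 equal shares of 1/2 among Stanislawa, Agnieszka.
Stanislawa predeceased; the 1/2 allotted to Stanislawa's branch passes to Stanislawa's issue by representation.
The 1/2 is divided into 2 equal shares of 1/4 among Radoslaw, Eliasz.
Radoslaw is living and takes 1/4.
Eliasz is living and takes 1/4.
Agnieszka predeceased; the 1/2 allotted to Agnieszka's branch passes to Agnieszka's issue by representation.
The 1/2 is divided into 3 equal shares of 1/6 among Mieczyslaw, Franciszka, Ireneusz.
Mieczyslaw is living and takes 1/6.
Franciszka is living and takes 1/6.
Ireneusz is living and takes 1/6.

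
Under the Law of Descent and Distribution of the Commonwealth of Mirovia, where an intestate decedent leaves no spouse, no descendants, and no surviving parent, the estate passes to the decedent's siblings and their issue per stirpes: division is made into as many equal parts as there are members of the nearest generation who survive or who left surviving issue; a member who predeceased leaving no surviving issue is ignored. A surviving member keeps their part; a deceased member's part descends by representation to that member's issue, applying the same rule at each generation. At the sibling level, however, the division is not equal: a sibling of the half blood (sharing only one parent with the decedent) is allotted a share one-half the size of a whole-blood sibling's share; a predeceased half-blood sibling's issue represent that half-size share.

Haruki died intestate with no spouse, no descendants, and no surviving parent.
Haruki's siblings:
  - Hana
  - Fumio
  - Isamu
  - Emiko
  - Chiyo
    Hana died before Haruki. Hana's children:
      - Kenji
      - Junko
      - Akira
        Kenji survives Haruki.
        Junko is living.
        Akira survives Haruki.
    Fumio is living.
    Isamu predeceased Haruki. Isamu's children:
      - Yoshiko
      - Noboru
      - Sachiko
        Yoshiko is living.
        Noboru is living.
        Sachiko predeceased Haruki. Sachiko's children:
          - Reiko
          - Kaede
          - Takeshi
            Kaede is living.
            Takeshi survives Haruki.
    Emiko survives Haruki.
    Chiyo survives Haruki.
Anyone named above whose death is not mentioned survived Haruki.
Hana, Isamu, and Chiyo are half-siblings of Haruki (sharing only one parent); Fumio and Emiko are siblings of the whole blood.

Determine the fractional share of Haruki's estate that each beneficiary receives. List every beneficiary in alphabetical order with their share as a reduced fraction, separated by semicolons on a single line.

Akira 1/21; Chiyo 1/7; Emiko 2/7; Fumio 2/7; Junko 1/21; Kaede 1/63; Kenji 1/21; Noboru 1/21; Reiko 1/63; Takeshi 1/63; Yoshiko 1/21

No spouse, descendants, or parent survives, so the estate passes to Haruki's siblings per stirpes.
Half-blood siblings count for one-half the weight of whole-blood siblings at the initial division.
Dividing 1 in proportion to weights (total weight 7/2): Hana (weight 1/2) → 1/7; Fumio (weight 1) → 2/7; Isamu (weight 1/2) → 1/7; Emiko (weight 1) → 2/7; Chiyo (weight 1/2) → 1/7.
Hana predeceased; the 1/7 allotted to Hana's branch passes to Hana's issue by representation.
The 1/7 is divided into 3 equal shares of 1/21 among Kenji, Junko, Akira.
Kenji is living and takes 1/21.
Junko is living and takes 1/21.
Akira is living and takes 1/21.
Fumio is living and takes 2/7.
Isamu predeceased; the 1/7 allotted to Isamu's branch passes to Isamu's issue by representation.
The 1/7 is divided into 3 equal shares of 1/21 among Yoshiko, Noboru, Sachiko.
Yoshiko is living and takes 1/21.
Noboru is living and takes 1/21.
Sachiko predeceased; the 1/21 allotted to Sachiko's branch passes to Sachiko's issue by representation.
The 1/21 is divided into 3 equal shares of 1/63 among Reiko, Kaede, Takeshi.
Reiko is living and takes 1/63.
Kaede is living and takes 1/63.
Takeshi is living and takes 1/63.
Emiko is living and takes 2/7.
Chiyo is living and takes 1/7.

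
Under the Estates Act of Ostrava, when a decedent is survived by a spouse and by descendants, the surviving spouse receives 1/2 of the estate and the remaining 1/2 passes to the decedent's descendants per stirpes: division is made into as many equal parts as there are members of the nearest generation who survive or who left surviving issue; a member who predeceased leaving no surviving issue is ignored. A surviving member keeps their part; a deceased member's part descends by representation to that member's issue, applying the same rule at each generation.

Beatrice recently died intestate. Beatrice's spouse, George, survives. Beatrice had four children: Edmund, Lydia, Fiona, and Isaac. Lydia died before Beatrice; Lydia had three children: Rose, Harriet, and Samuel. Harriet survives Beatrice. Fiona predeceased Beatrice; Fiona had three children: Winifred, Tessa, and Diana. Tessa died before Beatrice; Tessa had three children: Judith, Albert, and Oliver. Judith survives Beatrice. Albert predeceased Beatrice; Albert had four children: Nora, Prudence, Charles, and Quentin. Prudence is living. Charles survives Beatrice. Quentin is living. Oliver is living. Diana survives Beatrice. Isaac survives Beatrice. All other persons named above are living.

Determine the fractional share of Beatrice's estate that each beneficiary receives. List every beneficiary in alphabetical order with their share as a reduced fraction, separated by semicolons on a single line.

Charles 1/288; Diana 1/24; Edmund 1/8; George 1/2; Harriet 1/24; Isaac 1/8; Judith 1/72; Nora 1/288; Oliver 1/72; Prudence 1/288; Quentin 1/288; Rose 1/24; Samuel 1/24; Winifred 1/24

George, as surviving spouse, takes 1/2.
The remaining 1/2 passes to Beatrice's descendants per stirpes.
The 1/2 is divided into 4 equal shares of 1/8 among Edmund, Lydia, Fiona, Isaac.
Edmund is living and takes 1/8.
Lydia predeceased; the 1/8 allotted to Lydia's branch passes to Lydia's issue by representation.
The 1/8 is divided into 3 equal shares of 1/24 among Rose, Harriet, Samuel.
Rose is living and takes 1/24.
Harriet is living and takes 1/24.
Samuel is living and takes 1/24.
Fiona predeceased; the 1/8 allotted to Fiona's branch passes to Fiona's issue by representation.
The 1/8 is divided into 3 equal shares of 1/24 among Winifred, Tessa, Diana.
Winifred is living and takes 1/24.
Tessa predeceased; the 1/24 allotted to Tessa's branch passes to Tessa's issue by representation.
The 1/24 is divided into 3 equal shares of 1/72 among Judith, Albert, Oliver.
Judith is living and takes 1/72.
Albert predeceased; the 1/72 allotted to Albert's branch passes to Albert's issue by representation.
The 1/72 is divided into 4 equal shares of 1/288 among Nora, Prudence, Charles, Quentin.
Nora is living and takes 1/288.
Prudence is living and takes 1/288.
Charles is living and takes 1/288.
Quentin is living and takes 1/288.
Oliver is living and takes 1/72.
Diana is living and takes 1/24.
Isaac is living and takes 1/8.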